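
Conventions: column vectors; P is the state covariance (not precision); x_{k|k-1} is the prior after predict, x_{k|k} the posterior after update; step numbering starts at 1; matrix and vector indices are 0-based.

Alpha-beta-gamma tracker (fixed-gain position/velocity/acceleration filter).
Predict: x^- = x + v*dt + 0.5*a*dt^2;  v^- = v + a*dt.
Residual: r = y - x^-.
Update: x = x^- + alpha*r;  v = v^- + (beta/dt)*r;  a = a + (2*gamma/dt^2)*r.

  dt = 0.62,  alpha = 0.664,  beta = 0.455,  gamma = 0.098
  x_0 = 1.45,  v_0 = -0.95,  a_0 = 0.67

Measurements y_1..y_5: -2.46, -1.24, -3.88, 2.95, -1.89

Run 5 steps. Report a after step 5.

a_post = 1.4507

step 1: x_pred=0.9898  r=-3.4498  x^+=-1.3009  v^+=-3.0663  a^+=-1.0890
step 2: x_pred=-3.4113  r=2.1713  x^+=-1.9695  v^+=-2.1480  a^+=0.0181
step 3: x_pred=-3.2978  r=-0.5822  x^+=-3.6844  v^+=-2.5640  a^+=-0.2787
step 4: x_pred=-5.3277  r=8.2777  x^+=0.1687  v^+=3.3379  a^+=3.9419
step 5: x_pred=2.9958  r=-4.8858  x^+=-0.2484  v^+=2.1963  a^+=1.4507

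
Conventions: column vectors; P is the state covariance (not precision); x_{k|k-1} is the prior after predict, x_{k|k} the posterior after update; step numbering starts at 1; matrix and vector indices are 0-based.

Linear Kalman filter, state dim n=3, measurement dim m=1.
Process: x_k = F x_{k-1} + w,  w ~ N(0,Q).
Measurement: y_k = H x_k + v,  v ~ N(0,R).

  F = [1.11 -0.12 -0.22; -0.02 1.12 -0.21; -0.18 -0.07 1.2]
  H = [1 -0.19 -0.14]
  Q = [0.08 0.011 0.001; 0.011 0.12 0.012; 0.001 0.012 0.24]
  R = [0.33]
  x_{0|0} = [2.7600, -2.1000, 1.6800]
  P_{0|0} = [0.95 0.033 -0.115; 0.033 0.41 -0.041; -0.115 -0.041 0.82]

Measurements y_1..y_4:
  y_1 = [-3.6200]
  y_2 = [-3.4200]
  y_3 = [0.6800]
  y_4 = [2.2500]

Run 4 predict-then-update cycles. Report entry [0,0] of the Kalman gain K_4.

K[0,0] = 0.5171

step 1: x^-=[2.9460, -2.7600, 1.6662]  P^-=[1.3413 0.0492 -0.5562; 0.0492 0.6877 -0.2873; -0.5562 -0.2873 1.5110]  S=[1.8475]  K=[0.7631; -0.0223; -0.3860]  nu=[-6.8571]  x^+=[-2.2867, -2.6068, 4.3130]  P^+=[0.2655 0.0807 -0.0120; 0.0807 0.6868 -0.3032; -0.0120 -0.3032 1.2357]
step 2: x^-=[-3.1742, -3.7796, 5.7697]  P^-=[0.4451 0.1402 -0.3545; 0.1402 1.1750 -0.7806; -0.3545 -0.7806 2.0896]  S=[0.8630]  K=[0.5425; 0.0304; -0.5779]  nu=[-0.1561]  x^+=[-3.2589, -3.7843, 5.8599]  P^+=[0.1912 0.1260 -0.0839; 0.1260 1.1742 -0.7654; -0.0839 -0.7654 1.8014]
step 3: x^-=[-4.4525, -5.4039, 7.8834]  P^-=[0.3867 0.2776 -0.5267; 0.2776 2.0261 -1.5997; -0.5267 -1.5997 3.0139]  S=[0.8058]  K=[0.5059; 0.1447; -0.8001]  nu=[5.2094]  x^+=[-1.8168, -4.6503, 3.7156]  P^+=[0.1804 0.2186 -0.2005; 0.2186 2.0093 -1.5064; -0.2005 -1.5064 2.4982]
step 4: x^-=[-2.2760, -5.9523, 5.1112]  P^-=[0.4123 0.5037 -0.7712; 0.5037 3.4478 -2.8677; -0.7712 -2.8677 4.1982]  S=[0.8210]  K=[0.5171; 0.3046; -0.9916]  nu=[4.1107]  x^+=[-0.1503, -4.7000, 1.0351]  P^+=[0.1927 0.3744 -0.3502; 0.3744 3.3716 -2.6197; -0.3502 -2.6197 3.3910]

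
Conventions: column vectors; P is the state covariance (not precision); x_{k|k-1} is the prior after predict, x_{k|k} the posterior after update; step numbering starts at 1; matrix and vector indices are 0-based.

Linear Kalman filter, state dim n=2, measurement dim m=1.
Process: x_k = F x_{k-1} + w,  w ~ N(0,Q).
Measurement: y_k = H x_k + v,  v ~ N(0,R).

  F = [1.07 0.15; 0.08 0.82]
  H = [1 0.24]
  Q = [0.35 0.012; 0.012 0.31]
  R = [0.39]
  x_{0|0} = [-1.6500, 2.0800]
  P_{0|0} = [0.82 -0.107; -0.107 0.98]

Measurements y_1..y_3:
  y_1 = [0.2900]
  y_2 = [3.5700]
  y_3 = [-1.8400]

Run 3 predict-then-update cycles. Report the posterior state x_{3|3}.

x_post = [-0.4005, 0.9258]

step 1: x^-=[-1.4535, 1.5736]  P^-=[1.2765 0.1076; 0.1076 0.9602]  S=[1.7735]  K=[0.7343; 0.1906]  nu=[1.3658]  x^+=[-0.4505, 1.8339]  P^+=[0.3202 -0.1406; -0.1406 0.8957]
step 2: x^-=[-0.2069, 1.4678]  P^-=[0.6915 0.0245; 0.0245 0.8959]  S=[1.1449]  K=[0.6092; 0.2092]  nu=[3.4247]  x^+=[1.8792, 2.1842]  P^+=[0.2667 -0.1214; -0.1214 0.8458]
step 3: x^-=[2.3384, 1.9414]  P^-=[0.6354 0.0309; 0.0309 0.8645]  S=[1.0900]  K=[0.5897; 0.2187]  nu=[-4.6443]  x^+=[-0.4005, 0.9258]  P^+=[0.2563 -0.1097; -0.1097 0.8124]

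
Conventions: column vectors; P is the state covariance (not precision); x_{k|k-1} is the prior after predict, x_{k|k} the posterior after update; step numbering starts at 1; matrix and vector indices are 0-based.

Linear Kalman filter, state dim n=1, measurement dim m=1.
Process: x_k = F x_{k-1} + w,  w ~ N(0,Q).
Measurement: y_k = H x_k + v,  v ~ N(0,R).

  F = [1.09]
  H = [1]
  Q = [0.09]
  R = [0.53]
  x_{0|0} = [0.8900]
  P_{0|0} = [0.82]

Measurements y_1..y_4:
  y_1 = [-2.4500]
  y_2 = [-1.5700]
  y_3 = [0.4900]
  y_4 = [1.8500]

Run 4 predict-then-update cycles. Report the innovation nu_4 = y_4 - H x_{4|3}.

step 1: x^-=[0.9701]  P^-=[1.0642]  S=[1.5942]  K=[0.6676]  nu=[-3.4201]  x^+=[-1.3130]  P^+=[0.3538]
step 2: x^-=[-1.4312]  P^-=[0.5104]  S=[1.0404]  K=[0.4906]  nu=[-0.1388]  x^+=[-1.4993]  P^+=[0.2600]
step 3: x^-=[-1.6342]  P^-=[0.3989]  S=[0.9289]  K=[0.4294]  nu=[2.1242]  x^+=[-0.7220]  P^+=[0.2276]
step 4: x^-=[-0.7870]  P^-=[0.3604]  S=[0.8904]  K=[0.4048]  nu=[2.6370]  x^+=[0.2804]  P^+=[0.2145]

innov = [2.6370]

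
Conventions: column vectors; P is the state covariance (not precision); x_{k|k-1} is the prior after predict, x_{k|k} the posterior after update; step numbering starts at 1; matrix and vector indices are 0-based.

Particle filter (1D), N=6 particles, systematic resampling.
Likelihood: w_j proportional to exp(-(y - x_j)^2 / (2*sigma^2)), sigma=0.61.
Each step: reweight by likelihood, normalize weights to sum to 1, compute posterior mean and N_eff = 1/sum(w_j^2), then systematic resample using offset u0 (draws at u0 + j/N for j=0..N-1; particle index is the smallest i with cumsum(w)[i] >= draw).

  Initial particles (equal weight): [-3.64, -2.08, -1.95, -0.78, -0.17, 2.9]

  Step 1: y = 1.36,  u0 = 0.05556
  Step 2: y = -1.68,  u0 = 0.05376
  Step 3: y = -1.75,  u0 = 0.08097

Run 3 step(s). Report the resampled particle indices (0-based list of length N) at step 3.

step 1: w=[0.0000, 0.0000, 0.0000, 0.0246, 0.4978, 0.4776]  mean=1.2814  Neff=2.0985  idx=[4, 4, 4, 5, 5, 5]
step 2: w=[0.3333, 0.3333, 0.3333, 0.0000, 0.0000, 0.0000]  mean=-0.1700  Neff=3.0000  idx=[0, 0, 1, 1, 2, 2]
step 3: w=[0.1667, 0.1667, 0.1667, 0.1667, 0.1667, 0.1667]  mean=-0.1700  Neff=6.0000  idx=[0, 1, 2, 3, 4, 5]

resampled_idx = [0, 1, 2, 3, 4, 5]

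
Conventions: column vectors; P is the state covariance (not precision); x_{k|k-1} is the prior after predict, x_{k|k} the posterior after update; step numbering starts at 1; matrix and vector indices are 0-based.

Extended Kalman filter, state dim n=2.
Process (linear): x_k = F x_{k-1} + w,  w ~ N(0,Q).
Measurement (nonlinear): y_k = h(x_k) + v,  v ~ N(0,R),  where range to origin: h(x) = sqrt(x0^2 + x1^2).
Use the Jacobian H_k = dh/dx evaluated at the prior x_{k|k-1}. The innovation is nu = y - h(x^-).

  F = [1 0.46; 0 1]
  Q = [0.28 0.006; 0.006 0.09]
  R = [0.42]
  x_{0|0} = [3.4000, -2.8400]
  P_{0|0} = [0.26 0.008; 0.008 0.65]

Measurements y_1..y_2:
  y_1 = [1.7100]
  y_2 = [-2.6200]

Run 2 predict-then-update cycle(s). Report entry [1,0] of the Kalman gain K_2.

K[1,0] = -0.4523

step 1: x^-=[2.0936, -2.8400]  P^-=[0.6849 0.3130; 0.3130 0.7400]  H_jac=[0.5934 -0.8049]  S=[0.8416]  K=[0.1835; -0.4871]  nu=[-1.8183]  x^+=[1.7599, -1.9544]  P^+=[0.6566 0.3882; 0.3882 0.5403]
step 2: x^-=[0.8609, -1.9544]  P^-=[1.4081 0.6428; 0.6428 0.6303]  H_jac=[0.4031 -0.9152]  S=[0.7025]  K=[-0.0294; -0.4523]  nu=[-4.7556]  x^+=[1.0007, 0.1967]  P^+=[1.4075 0.6335; 0.6335 0.4866]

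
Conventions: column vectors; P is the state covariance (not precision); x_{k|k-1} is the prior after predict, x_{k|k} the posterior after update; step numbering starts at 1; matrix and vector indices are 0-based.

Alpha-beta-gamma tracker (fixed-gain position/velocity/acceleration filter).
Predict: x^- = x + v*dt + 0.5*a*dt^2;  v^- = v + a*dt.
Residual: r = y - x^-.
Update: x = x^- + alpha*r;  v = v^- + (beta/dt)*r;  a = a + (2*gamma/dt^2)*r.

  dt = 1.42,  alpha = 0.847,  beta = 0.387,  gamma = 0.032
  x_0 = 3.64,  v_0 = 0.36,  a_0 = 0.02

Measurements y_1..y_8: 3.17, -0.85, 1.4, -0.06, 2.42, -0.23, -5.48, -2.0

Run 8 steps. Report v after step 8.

step 1: x_pred=4.1714  r=-1.0014  x^+=3.3232  v^+=0.1155  a^+=-0.0118
step 2: x_pred=3.4753  r=-4.3253  x^+=-0.1882  v^+=-1.0800  a^+=-0.1491
step 3: x_pred=-1.8722  r=3.2722  x^+=0.8994  v^+=-0.3999  a^+=-0.0452
step 4: x_pred=0.2859  r=-0.3459  x^+=-0.0071  v^+=-0.5584  a^+=-0.0562
step 5: x_pred=-0.8567  r=3.2767  x^+=1.9187  v^+=0.2548  a^+=0.0478
step 6: x_pred=2.3287  r=-2.5587  x^+=0.1615  v^+=-0.3746  a^+=-0.0334
step 7: x_pred=-0.4042  r=-5.0758  x^+=-4.7034  v^+=-1.8054  a^+=-0.1945
step 8: x_pred=-7.4632  r=5.4632  x^+=-2.8359  v^+=-0.5927  a^+=-0.0211

v_post = -0.5927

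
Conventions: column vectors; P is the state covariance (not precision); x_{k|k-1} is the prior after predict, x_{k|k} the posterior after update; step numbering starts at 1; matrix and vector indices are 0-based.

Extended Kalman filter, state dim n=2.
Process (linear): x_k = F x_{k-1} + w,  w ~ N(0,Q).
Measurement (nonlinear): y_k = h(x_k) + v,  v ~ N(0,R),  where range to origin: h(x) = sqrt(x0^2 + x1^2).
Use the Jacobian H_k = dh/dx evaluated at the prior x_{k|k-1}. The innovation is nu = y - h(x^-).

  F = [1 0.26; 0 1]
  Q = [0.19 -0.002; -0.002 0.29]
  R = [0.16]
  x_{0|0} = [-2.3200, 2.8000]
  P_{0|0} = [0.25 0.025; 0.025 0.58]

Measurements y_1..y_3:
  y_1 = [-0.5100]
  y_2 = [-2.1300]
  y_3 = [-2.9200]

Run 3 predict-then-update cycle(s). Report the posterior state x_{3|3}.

x_post = [-0.6963, -2.0582]

step 1: x^-=[-1.5920, 2.8000]  P^-=[0.4922 0.1738; 0.1738 0.8700]  H_jac=[-0.4943 0.8693]  S=[0.7884]  K=[-0.1169; 0.8504]  nu=[-3.7309]  x^+=[-1.1557, -0.3727]  P^+=[0.4814 0.2522; 0.2522 0.2999]
step 2: x^-=[-1.2526, -0.3727]  P^-=[0.8228 0.3282; 0.3282 0.5899]  H_jac=[-0.9585 -0.2852]  S=[1.1433]  K=[-0.7717; -0.4223]  nu=[-3.4369]  x^+=[1.3996, 1.0786]  P^+=[0.1420 -0.0444; -0.0444 0.3860]
step 3: x^-=[1.6800, 1.0786]  P^-=[0.3350 0.0540; 0.0540 0.6760]  H_jac=[0.8415 0.5403]  S=[0.6437]  K=[0.4833; 0.6380]  nu=[-4.9164]  x^+=[-0.6963, -2.0582]  P^+=[0.1847 -0.1445; -0.1445 0.4140]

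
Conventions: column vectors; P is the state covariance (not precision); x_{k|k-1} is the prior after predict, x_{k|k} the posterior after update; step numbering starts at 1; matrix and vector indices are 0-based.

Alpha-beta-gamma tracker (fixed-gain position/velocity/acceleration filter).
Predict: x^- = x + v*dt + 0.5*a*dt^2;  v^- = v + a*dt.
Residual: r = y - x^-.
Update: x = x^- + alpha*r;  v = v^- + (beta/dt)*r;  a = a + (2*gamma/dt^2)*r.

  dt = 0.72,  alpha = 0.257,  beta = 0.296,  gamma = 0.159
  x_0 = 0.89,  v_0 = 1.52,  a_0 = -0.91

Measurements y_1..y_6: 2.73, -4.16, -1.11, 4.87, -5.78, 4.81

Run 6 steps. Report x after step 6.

step 1: x_pred=1.7485  r=0.9815  x^+=2.0008  v^+=1.2683  a^+=-0.3079
step 2: x_pred=2.8341  r=-6.9941  x^+=1.0366  v^+=-1.8288  a^+=-4.5983
step 3: x_pred=-1.4720  r=0.3620  x^+=-1.3789  v^+=-4.9908  a^+=-4.3763
step 4: x_pred=-6.1066  r=10.9766  x^+=-3.2856  v^+=-3.6291  a^+=2.3571
step 5: x_pred=-5.2876  r=-0.4924  x^+=-5.4141  v^+=-2.1344  a^+=2.0550
step 6: x_pred=-6.4182  r=11.2282  x^+=-3.5326  v^+=3.9613  a^+=8.9427

x_post = -3.5326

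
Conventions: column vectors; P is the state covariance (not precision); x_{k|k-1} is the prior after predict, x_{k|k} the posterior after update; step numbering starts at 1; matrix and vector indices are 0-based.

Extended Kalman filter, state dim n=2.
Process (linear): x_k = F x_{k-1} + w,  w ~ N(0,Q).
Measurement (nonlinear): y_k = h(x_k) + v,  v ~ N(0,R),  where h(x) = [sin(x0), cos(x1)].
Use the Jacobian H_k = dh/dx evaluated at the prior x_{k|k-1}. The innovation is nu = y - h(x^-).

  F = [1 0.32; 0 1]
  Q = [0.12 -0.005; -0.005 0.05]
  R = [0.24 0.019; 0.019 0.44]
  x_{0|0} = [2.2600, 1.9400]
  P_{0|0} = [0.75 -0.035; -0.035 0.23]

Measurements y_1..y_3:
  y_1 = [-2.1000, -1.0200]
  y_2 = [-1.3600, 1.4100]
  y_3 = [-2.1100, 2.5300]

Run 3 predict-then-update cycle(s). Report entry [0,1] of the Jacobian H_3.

step 1: x^-=[2.8808, 1.9400]  P^-=[0.8712 0.0336; 0.0336 0.2800]  H_jac=[-0.9662 0.0000; 0.0000 -0.9326]  S=[1.0532 0.0493; 0.0493 0.6835]  K=[-0.7997 0.0118; -0.0130 -0.3811]  nu=[-2.3578, -0.6591]  x^+=[4.7586, 2.2218]  P^+=[0.1984 0.0107; 0.0107 0.1801]
step 2: x^-=[5.4696, 2.2218]  P^-=[0.3437 0.0633; 0.0633 0.2301]  H_jac=[0.6869 0.0000; 0.0000 -0.7955]  S=[0.4022 -0.0156; -0.0156 0.5856]  K=[0.5843 -0.0705; 0.0962 -0.3100]  nu=[-0.6332, 2.0160]  x^+=[4.9575, 1.5361]  P^+=[0.2022 0.0250; 0.0250 0.1692]
step 3: x^-=[5.4490, 1.5361]  P^-=[0.3555 0.0742; 0.0742 0.2192]  H_jac=[0.6718 0.0000; 0.0000 -0.9994]  S=[0.4005 -0.0308; -0.0308 0.6589]  K=[0.5899 -0.0849; 0.0992 -0.3278]  nu=[-1.3693, 2.4953]  x^+=[4.4294, 0.5823]  P^+=[0.2083 0.0262; 0.0262 0.1424]

H_jac[0,1] = 0.0000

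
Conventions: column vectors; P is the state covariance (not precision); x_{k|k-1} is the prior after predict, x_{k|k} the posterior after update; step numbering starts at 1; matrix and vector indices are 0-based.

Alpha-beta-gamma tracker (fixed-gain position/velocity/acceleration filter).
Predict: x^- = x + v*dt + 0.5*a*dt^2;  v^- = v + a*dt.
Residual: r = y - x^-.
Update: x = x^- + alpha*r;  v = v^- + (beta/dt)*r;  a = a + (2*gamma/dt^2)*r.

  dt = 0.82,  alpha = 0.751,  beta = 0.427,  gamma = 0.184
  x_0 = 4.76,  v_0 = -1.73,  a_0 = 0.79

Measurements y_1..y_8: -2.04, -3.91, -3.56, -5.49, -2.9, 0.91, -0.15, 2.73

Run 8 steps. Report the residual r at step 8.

step 1: x_pred=3.6070  r=-5.6470  x^+=-0.6339  v^+=-4.0228  a^+=-2.3006
step 2: x_pred=-4.7060  r=0.7960  x^+=-4.1082  v^+=-5.4947  a^+=-1.8649
step 3: x_pred=-9.2409  r=5.6809  x^+=-4.9745  v^+=-4.0657  a^+=1.2442
step 4: x_pred=-7.8901  r=2.4001  x^+=-6.0876  v^+=-1.7957  a^+=2.5578
step 5: x_pred=-6.7002  r=3.8002  x^+=-3.8462  v^+=2.2806  a^+=4.6376
step 6: x_pred=-0.4170  r=1.3270  x^+=0.5796  v^+=6.7744  a^+=5.3638
step 7: x_pred=7.9379  r=-8.0879  x^+=1.8639  v^+=6.9611  a^+=0.9374
step 8: x_pred=7.8872  r=-5.1572  x^+=4.0141  v^+=5.0443  a^+=-1.8851

resid = -5.1572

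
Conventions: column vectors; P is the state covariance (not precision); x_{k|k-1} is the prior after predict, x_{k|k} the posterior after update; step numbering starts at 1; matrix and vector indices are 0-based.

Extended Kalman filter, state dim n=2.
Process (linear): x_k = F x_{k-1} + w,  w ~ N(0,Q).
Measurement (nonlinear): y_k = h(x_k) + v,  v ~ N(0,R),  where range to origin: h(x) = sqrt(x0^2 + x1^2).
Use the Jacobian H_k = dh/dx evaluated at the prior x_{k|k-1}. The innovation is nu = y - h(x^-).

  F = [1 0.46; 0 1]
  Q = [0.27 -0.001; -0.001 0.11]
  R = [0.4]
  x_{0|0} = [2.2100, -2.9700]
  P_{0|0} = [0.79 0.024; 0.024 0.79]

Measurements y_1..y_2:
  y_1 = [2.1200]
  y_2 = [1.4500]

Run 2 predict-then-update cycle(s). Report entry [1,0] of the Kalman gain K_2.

step 1: x^-=[0.8438, -2.9700]  P^-=[1.2492 0.3864; 0.3864 0.9000]  H_jac=[0.2733 -0.9619]  S=[1.1229]  K=[-0.0270; -0.6769]  nu=[-0.9675]  x^+=[0.8699, -2.3150]  P^+=[1.2484 0.3659; 0.3659 0.3854]
step 2: x^-=[-0.1950, -2.3150]  P^-=[1.9366 0.5422; 0.5422 0.4954]  H_jac=[-0.0839 -0.9965]  S=[0.9963]  K=[-0.7055; -0.5412]  nu=[-0.8732]  x^+=[0.4210, -1.8424]  P^+=[1.4408 0.1618; 0.1618 0.2036]

K[1,0] = -0.5412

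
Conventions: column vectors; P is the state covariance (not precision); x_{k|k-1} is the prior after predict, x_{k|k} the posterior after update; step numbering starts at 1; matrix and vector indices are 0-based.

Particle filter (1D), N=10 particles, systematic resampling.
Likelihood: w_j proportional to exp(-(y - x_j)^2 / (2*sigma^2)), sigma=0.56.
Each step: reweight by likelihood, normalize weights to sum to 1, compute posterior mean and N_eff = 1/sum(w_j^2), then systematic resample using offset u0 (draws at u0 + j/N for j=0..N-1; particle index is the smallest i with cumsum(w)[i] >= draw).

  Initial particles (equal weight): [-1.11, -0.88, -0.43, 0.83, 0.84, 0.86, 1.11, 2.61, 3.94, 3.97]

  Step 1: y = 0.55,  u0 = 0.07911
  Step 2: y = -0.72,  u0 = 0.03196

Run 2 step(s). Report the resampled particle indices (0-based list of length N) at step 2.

resampled_idx = [0, 1, 1, 2, 3, 4, 5, 6, 6, 7]

step 1: w=[0.0035, 0.0110, 0.0620, 0.2529, 0.2506, 0.2459, 0.1738, 0.0003, 0.0000, 0.0000]  mean=0.7854  Neff=4.5170  idx=[3, 3, 3, 4, 4, 4, 5, 5, 6, 6]
step 2: w=[0.1247, 0.1247, 0.1247, 0.1187, 0.1187, 0.1187, 0.1074, 0.1074, 0.0276, 0.0276]  mean=0.8554  Neff=8.8125  idx=[0, 1, 1, 2, 3, 4, 5, 6, 6, 7]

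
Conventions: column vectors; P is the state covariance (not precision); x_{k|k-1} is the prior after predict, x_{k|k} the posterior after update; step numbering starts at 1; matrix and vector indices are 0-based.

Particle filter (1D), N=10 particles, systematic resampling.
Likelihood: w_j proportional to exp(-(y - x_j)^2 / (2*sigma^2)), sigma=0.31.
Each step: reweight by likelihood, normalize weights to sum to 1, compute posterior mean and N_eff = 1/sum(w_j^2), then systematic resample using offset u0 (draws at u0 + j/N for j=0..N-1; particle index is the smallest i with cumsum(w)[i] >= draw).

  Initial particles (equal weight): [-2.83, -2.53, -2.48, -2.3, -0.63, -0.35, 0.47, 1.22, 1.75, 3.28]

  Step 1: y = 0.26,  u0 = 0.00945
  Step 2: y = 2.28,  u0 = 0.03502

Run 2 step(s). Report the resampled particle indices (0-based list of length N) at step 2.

step 1: w=[0.0000, 0.0000, 0.0000, 0.0000, 0.0168, 0.1497, 0.8249, 0.0086, 0.0000, 0.0000]  mean=0.3352  Neff=1.4221  idx=[4, 5, 6, 6, 6, 6, 6, 6, 6, 6]
step 2: w=[0.0000, 0.0000, 0.1250, 0.1250, 0.1250, 0.1250, 0.1250, 0.1250, 0.1250, 0.1250]  mean=0.4700  Neff=8.0000  idx=[2, 3, 3, 4, 5, 6, 7, 7, 8, 9]

resampled_idx = [2, 3, 3, 4, 5, 6, 7, 7, 8, 9]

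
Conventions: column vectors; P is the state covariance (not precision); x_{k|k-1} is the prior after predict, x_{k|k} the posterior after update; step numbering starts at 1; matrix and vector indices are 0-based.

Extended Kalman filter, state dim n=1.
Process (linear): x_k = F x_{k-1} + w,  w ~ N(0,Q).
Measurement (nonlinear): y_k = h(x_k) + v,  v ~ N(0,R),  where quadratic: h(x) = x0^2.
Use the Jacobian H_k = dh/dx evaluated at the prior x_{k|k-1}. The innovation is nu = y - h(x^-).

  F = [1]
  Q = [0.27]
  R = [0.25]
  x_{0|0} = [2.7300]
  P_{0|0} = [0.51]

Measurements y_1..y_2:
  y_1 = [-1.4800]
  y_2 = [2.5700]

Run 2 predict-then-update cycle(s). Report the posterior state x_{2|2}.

step 1: x^-=[2.7300]  P^-=[0.7800]  H_jac=[5.4600]  S=[23.5030]  K=[0.1812]  nu=[-8.9329]  x^+=[1.1113]  P^+=[0.0083]
step 2: x^-=[1.1113]  P^-=[0.2783]  H_jac=[2.2227]  S=[1.6249]  K=[0.3807]  nu=[1.3349]  x^+=[1.6195]  P^+=[0.0428]

x_post = [1.6195]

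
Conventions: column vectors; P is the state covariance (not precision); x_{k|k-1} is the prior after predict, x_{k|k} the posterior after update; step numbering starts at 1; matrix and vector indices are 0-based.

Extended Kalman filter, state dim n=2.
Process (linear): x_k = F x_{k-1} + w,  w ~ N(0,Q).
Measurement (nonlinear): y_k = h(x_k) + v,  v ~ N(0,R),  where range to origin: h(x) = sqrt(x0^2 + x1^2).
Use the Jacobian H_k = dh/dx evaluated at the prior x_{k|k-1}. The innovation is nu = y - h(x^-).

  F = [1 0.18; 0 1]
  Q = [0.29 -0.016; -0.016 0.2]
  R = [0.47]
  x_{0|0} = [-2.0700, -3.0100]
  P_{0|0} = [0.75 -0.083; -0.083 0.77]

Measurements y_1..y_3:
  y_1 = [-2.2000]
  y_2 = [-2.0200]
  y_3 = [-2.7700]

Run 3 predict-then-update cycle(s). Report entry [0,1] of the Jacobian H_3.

step 1: x^-=[-2.6118, -3.0100]  P^-=[1.0351 0.0396; 0.0396 0.9700]  H_jac=[-0.6554 -0.7553]  S=[1.5072]  K=[-0.4699; -0.5033]  nu=[-6.1852]  x^+=[0.2949, 0.1032]  P^+=[0.7022 -0.3169; -0.3169 0.5882]
step 2: x^-=[0.3134, 0.1032]  P^-=[0.8972 -0.2270; -0.2270 0.7882]  H_jac=[0.9499 0.3127]  S=[1.2217]  K=[0.6395; 0.0252]  nu=[-2.3500]  x^+=[-1.1893, 0.0439]  P^+=[0.3976 -0.2467; -0.2467 0.7874]
step 3: x^-=[-1.1814, 0.0439]  P^-=[0.6243 -0.1210; -0.1210 0.9874]  H_jac=[-0.9993 0.0372]  S=[1.1038]  K=[-0.5693; 0.1428]  nu=[-3.9522]  x^+=[1.0686, -0.5203]  P^+=[0.2666 -0.0313; -0.0313 0.9649]

H_jac[0,1] = 0.0372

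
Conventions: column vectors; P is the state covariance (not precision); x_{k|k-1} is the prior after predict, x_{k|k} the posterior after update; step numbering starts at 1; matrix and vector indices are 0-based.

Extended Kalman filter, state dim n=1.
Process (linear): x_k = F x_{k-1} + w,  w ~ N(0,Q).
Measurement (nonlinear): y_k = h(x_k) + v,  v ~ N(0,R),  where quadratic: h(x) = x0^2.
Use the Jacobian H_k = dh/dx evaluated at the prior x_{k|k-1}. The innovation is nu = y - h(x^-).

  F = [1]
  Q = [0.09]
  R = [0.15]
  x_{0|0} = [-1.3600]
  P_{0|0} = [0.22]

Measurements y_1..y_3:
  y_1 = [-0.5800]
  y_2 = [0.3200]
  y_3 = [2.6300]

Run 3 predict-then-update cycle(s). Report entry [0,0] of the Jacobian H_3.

H_jac[0,0] = -1.0838

step 1: x^-=[-1.3600]  P^-=[0.3100]  H_jac=[-2.7200]  S=[2.4435]  K=[-0.3451]  nu=[-2.4296]  x^+=[-0.5216]  P^+=[0.0190]
step 2: x^-=[-0.5216]  P^-=[0.1090]  H_jac=[-1.0432]  S=[0.2687]  K=[-0.4234]  nu=[0.0479]  x^+=[-0.5419]  P^+=[0.0609]
step 3: x^-=[-0.5419]  P^-=[0.1509]  H_jac=[-1.0838]  S=[0.3272]  K=[-0.4997]  nu=[2.3364]  x^+=[-1.7094]  P^+=[0.0692]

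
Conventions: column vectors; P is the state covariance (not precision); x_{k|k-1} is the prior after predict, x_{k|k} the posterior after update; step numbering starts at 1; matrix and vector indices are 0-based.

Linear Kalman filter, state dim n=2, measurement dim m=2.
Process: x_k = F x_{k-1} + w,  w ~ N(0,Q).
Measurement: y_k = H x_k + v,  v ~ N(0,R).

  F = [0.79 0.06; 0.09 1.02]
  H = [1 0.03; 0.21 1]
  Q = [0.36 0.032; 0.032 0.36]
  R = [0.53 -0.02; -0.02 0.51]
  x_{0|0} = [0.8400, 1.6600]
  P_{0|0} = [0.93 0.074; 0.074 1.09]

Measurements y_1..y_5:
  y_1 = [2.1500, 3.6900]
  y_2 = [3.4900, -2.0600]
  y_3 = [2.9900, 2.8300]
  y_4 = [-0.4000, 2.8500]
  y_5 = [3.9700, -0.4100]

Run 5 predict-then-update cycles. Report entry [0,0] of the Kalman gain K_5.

step 1: x^-=[0.7632, 1.7688]  P^-=[0.9514 0.2249; 0.2249 1.5152]  S=[1.4962 0.4515; 0.4515 2.1616]  K=[0.6202 0.0669; -0.0400 0.7312]  nu=[1.3337, 1.7609]  x^+=[1.7082, 3.0030]  P^+=[0.3288 -0.0473; -0.0473 0.3836]
step 2: x^-=[1.5296, 3.2168]  P^-=[0.5621 0.0405; 0.0405 0.7531]  S=[1.0952 0.1614; 0.1614 1.3049]  K=[0.5057 0.0589; -0.0289 0.5872]  nu=[1.8639, -5.5980]  x^+=[2.1421, -0.1245]  P^+=[0.2679 -0.0363; -0.0363 0.3077]
step 3: x^-=[1.6848, 0.0658]  P^-=[0.5249 0.0404; 0.0404 0.6756]  S=[1.0579 0.1512; 0.1512 1.2257]  K=[0.4883 0.0627; -0.0228 0.5609]  nu=[1.3032, 2.4104]  x^+=[2.4723, 1.3882]  P^+=[0.2585 -0.0321; -0.0321 0.2933]
step 4: x^-=[2.0364, 1.6385]  P^-=[0.5194 0.0423; 0.0423 0.6613]  S=[1.0525 0.1515; 0.1515 1.2120]  K=[0.4854 0.0642; -0.0209 0.5556]  nu=[-2.4855, 0.7839]  x^+=[0.8802, 2.1260]  P^+=[0.2569 -0.0309; -0.0309 0.2903]
step 5: x^-=[0.8229, 2.2477]  P^-=[0.5185 0.0430; 0.0430 0.6584]  S=[1.0516 0.1519; 0.1519 1.2093]  K=[0.4849 0.0647; -0.0204 0.5545]  nu=[3.0796, -2.8305]  x^+=[2.1332, 0.6153]  P^+=[0.2566 -0.0306; -0.0306 0.2896]

K[0,0] = 0.4849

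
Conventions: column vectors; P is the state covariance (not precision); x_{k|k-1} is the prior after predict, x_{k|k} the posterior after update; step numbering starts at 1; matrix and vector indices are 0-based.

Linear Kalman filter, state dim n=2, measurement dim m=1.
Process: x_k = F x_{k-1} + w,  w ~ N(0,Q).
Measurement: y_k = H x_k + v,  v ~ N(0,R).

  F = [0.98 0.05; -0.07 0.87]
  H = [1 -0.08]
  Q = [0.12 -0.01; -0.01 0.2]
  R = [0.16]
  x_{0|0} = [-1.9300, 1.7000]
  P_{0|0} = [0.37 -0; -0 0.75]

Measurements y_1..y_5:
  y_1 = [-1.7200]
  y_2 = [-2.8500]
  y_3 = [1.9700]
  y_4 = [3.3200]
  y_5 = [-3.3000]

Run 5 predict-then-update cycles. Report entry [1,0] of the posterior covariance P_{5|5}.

P_post[1,0] = 0.0673

step 1: x^-=[-1.8064, 1.6141]  P^-=[0.4772 -0.0028; -0.0028 0.7695]  S=[0.6426]  K=[0.7430; -0.1001]  nu=[0.2155]  x^+=[-1.6463, 1.5925]  P^+=[0.1225 0.0450; 0.0450 0.7631]
step 2: x^-=[-1.5337, 1.5007]  P^-=[0.2440 0.0530; 0.0530 0.7727]  S=[0.4004]  K=[0.5987; -0.0219]  nu=[-1.1962]  x^+=[-2.2498, 1.5270]  P^+=[0.1004 0.0583; 0.0583 0.7725]
step 3: x^-=[-2.1285, 1.4860]  P^-=[0.2241 0.0662; 0.0662 0.7781]  S=[0.3785]  K=[0.5781; 0.0105]  nu=[4.2174]  x^+=[0.3096, 1.5301]  P^+=[0.0976 0.0639; 0.0639 0.7780]
step 4: x^-=[0.3799, 1.3095]  P^-=[0.2220 0.0714; 0.0714 0.7816]  S=[0.3755]  K=[0.5758; 0.0237]  nu=[3.0448]  x^+=[2.1332, 1.3816]  P^+=[0.0974 0.0663; 0.0663 0.7814]
step 5: x^-=[2.1597, 1.0526]  P^-=[0.2220 0.0736; 0.0736 0.7838]  S=[0.3753]  K=[0.5760; 0.0290]  nu=[-5.3754]  x^+=[-0.9364, 0.8966]  P^+=[0.0975 0.0673; 0.0673 0.7835]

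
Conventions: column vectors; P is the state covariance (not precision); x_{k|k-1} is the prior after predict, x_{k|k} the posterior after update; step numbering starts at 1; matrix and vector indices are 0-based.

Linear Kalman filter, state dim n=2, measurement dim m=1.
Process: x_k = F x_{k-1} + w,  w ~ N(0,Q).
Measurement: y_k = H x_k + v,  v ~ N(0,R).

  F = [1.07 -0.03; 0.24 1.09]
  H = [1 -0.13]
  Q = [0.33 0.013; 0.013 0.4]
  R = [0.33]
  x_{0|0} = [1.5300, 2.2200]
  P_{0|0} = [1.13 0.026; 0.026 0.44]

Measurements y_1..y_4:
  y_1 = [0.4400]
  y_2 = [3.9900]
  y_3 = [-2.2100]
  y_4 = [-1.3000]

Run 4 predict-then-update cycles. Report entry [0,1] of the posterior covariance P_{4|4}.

step 1: x^-=[1.5705, 2.7870]  P^-=[1.6225 0.3189; 0.3189 1.0015]  S=[1.8865]  K=[0.8381; 0.1001]  nu=[-0.7682]  x^+=[0.9267, 2.7101]  P^+=[0.2975 0.1608; 0.1608 0.9826]
step 2: x^-=[0.9103, 3.1765]  P^-=[0.6611 0.2436; 0.2436 1.6686]  S=[0.9560]  K=[0.6584; 0.0279]  nu=[3.4927]  x^+=[3.2100, 3.2739]  P^+=[0.2467 0.2260; 0.2260 1.6679]
step 3: x^-=[3.3365, 4.3389]  P^-=[0.5994 0.2838; 0.2838 2.5141]  S=[0.8981]  K=[0.6263; -0.0479]  nu=[-4.9824]  x^+=[0.2158, 4.5777]  P^+=[0.2471 0.3107; 0.3107 2.5120]
step 4: x^-=[0.0936, 5.0415]  P^-=[0.5952 0.3545; 0.3545 3.5613]  S=[0.8932]  K=[0.6148; -0.1214]  nu=[-0.7382]  x^+=[-0.3602, 5.1311]  P^+=[0.2576 0.4212; 0.4212 3.5482]

P_post[0,1] = 0.4212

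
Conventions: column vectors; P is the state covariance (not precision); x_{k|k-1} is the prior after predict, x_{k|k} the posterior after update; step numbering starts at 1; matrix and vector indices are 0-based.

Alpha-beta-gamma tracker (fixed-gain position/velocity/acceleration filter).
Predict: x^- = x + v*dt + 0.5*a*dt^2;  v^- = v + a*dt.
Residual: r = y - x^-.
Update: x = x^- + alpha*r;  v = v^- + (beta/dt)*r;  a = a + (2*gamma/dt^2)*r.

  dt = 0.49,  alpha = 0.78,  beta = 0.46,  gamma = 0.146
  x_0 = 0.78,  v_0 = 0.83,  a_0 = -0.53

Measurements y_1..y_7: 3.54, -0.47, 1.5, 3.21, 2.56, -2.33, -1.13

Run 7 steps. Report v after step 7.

v_post = -4.2844

step 1: x_pred=1.1231  r=2.4169  x^+=3.0083  v^+=2.8393  a^+=2.4094
step 2: x_pred=4.6888  r=-5.1588  x^+=0.6649  v^+=-0.8231  a^+=-3.8645
step 3: x_pred=-0.2023  r=1.7023  x^+=1.1255  v^+=-1.1186  a^+=-1.7942
step 4: x_pred=0.3620  r=2.8480  x^+=2.5834  v^+=0.6759  a^+=1.6694
step 5: x_pred=3.1150  r=-0.5550  x^+=2.6821  v^+=0.9729  a^+=0.9944
step 6: x_pred=3.2782  r=-5.6082  x^+=-1.0962  v^+=-3.8047  a^+=-5.8260
step 7: x_pred=-3.6599  r=2.5299  x^+=-1.6866  v^+=-4.2844  a^+=-2.7492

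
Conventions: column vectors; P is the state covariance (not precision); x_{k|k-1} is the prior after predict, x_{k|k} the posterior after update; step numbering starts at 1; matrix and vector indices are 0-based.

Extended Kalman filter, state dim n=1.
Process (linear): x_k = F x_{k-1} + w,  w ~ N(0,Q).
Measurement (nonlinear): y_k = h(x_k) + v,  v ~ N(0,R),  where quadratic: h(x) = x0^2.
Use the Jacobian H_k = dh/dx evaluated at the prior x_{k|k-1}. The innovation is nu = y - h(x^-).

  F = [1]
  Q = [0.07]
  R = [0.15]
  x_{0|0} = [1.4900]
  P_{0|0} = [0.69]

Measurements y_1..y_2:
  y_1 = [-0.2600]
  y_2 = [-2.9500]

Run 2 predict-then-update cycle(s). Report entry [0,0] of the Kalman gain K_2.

step 1: x^-=[1.4900]  P^-=[0.7600]  H_jac=[2.9800]  S=[6.8991]  K=[0.3283]  nu=[-2.4801]  x^+=[0.6758]  P^+=[0.0165]
step 2: x^-=[0.6758]  P^-=[0.0865]  H_jac=[1.3517]  S=[0.3081]  K=[0.3796]  nu=[-3.4068]  x^+=[-0.6174]  P^+=[0.0421]

K[0,0] = 0.3796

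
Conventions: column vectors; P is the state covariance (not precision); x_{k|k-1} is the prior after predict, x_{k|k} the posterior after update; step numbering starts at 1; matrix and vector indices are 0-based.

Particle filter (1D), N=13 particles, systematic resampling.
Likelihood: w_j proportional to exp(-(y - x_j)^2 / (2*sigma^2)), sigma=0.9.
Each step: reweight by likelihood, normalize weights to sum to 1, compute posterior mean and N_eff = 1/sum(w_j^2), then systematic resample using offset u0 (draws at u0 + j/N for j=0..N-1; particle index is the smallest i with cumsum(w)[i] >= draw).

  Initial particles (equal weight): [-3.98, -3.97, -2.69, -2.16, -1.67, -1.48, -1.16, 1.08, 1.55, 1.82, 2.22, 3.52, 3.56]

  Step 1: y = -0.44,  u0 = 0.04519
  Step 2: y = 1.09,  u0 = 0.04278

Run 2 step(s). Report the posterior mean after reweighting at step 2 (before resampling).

step 1: w=[0.0002, 0.0002, 0.0198, 0.0725, 0.1770, 0.2310, 0.3270, 0.1082, 0.0391, 0.0192, 0.0057, 0.0000, 0.0000]  mean=-1.0030  Neff=4.7412  idx=[3, 4, 4, 5, 5, 5, 6, 6, 6, 6, 6, 7, 8]
step 2: w=[0.0007, 0.0042, 0.0042, 0.0078, 0.0078, 0.0078, 0.0203, 0.0203, 0.0203, 0.0203, 0.0203, 0.4613, 0.4048]  mean=0.9580  Neff=2.6388  idx=[6, 10, 11, 11, 11, 11, 11, 11, 12, 12, 12, 12, 12]

post_mean = 0.9580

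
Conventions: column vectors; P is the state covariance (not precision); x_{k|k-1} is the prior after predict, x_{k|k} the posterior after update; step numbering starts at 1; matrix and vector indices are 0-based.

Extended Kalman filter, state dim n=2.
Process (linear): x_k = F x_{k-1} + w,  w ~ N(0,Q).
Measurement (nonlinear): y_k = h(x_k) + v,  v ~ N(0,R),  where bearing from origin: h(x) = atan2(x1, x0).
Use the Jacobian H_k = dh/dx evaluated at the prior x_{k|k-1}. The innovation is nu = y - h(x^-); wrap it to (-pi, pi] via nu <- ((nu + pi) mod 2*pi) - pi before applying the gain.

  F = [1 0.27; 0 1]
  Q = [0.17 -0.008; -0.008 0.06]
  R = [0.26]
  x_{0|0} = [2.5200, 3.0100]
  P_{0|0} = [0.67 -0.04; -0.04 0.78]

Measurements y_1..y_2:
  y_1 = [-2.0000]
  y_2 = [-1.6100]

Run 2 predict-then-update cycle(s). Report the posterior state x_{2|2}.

step 1: x^-=[3.3327, 3.0100]  P^-=[0.8753 0.1626; 0.1626 0.8400]  H_jac=[-0.1493 0.1653]  S=[0.2944]  K=[-0.3524; 0.3891]  nu=[-2.7346]  x^+=[4.2965, 1.9461]  P^+=[0.8387 0.2030; 0.2030 0.7954]
step 2: x^-=[4.8219, 1.9461]  P^-=[1.1763 0.4097; 0.4097 0.8554]  H_jac=[-0.0720 0.1783]  S=[0.2828]  K=[-0.0410; 0.4352]  nu=[-1.9936]  x^+=[4.9036, 1.0785]  P^+=[1.1758 0.4148; 0.4148 0.8019]

x_post = [4.9036, 1.0785]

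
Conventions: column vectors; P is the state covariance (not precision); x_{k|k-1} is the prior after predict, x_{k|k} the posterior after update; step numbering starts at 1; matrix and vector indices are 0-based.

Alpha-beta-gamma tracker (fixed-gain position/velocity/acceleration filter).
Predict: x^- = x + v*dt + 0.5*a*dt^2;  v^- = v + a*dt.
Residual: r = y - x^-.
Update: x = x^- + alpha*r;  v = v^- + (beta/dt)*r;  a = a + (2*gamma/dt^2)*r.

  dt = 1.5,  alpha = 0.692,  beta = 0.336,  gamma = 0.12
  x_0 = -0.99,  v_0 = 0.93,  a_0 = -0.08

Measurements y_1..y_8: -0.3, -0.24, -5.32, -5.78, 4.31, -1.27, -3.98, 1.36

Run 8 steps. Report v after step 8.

v_post = 1.3875

step 1: x_pred=0.3150  r=-0.6150  x^+=-0.1106  v^+=0.6722  a^+=-0.1456
step 2: x_pred=0.7340  r=-0.9740  x^+=0.0600  v^+=0.2357  a^+=-0.2495
step 3: x_pred=0.1328  r=-5.4528  x^+=-3.6405  v^+=-1.3600  a^+=-0.8311
step 4: x_pred=-6.6155  r=0.8355  x^+=-6.0373  v^+=-2.4195  a^+=-0.7420
step 5: x_pred=-10.5014  r=14.8114  x^+=-0.2519  v^+=-0.2148  a^+=0.8379
step 6: x_pred=0.3686  r=-1.6386  x^+=-0.7653  v^+=0.6750  a^+=0.6631
step 7: x_pred=0.9932  r=-4.9732  x^+=-2.4483  v^+=0.5557  a^+=0.1326
step 8: x_pred=-1.4655  r=2.8255  x^+=0.4897  v^+=1.3875  a^+=0.4340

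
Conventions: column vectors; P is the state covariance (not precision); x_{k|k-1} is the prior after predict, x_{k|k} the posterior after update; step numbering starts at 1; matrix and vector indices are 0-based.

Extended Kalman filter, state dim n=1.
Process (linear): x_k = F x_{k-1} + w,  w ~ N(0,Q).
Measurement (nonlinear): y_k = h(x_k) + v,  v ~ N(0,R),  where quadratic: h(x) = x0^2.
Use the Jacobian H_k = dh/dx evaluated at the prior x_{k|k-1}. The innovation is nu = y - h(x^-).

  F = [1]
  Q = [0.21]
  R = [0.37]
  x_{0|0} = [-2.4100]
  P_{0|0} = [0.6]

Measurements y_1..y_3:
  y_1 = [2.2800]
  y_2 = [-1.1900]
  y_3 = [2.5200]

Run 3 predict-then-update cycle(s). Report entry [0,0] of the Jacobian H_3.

H_jac[0,0] = -1.2889

step 1: x^-=[-2.4100]  P^-=[0.8100]  H_jac=[-4.8200]  S=[19.1882]  K=[-0.2035]  nu=[-3.5281]  x^+=[-1.6921]  P^+=[0.0156]
step 2: x^-=[-1.6921]  P^-=[0.2256]  H_jac=[-3.3843]  S=[2.9541]  K=[-0.2585]  nu=[-4.0533]  x^+=[-0.6445]  P^+=[0.0283]
step 3: x^-=[-0.6445]  P^-=[0.2383]  H_jac=[-1.2889]  S=[0.7658]  K=[-0.4010]  nu=[2.1047]  x^+=[-1.4884]  P^+=[0.1151]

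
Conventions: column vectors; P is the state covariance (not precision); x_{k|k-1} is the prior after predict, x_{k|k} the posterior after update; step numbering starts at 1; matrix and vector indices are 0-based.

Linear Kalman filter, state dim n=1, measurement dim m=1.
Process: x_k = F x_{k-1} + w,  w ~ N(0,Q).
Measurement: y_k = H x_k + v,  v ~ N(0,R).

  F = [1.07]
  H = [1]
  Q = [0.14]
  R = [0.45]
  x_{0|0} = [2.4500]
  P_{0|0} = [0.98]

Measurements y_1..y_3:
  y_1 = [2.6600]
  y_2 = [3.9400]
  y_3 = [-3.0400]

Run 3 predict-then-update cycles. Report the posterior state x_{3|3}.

step 1: x^-=[2.6215]  P^-=[1.2620]  S=[1.7120]  K=[0.7371]  nu=[0.0385]  x^+=[2.6499]  P^+=[0.3317]
step 2: x^-=[2.8354]  P^-=[0.5198]  S=[0.9698]  K=[0.5360]  nu=[1.1046]  x^+=[3.4274]  P^+=[0.2412]
step 3: x^-=[3.6673]  P^-=[0.4161]  S=[0.8661]  K=[0.4805]  nu=[-6.7073]  x^+=[0.4448]  P^+=[0.2162]

x_post = [0.4448]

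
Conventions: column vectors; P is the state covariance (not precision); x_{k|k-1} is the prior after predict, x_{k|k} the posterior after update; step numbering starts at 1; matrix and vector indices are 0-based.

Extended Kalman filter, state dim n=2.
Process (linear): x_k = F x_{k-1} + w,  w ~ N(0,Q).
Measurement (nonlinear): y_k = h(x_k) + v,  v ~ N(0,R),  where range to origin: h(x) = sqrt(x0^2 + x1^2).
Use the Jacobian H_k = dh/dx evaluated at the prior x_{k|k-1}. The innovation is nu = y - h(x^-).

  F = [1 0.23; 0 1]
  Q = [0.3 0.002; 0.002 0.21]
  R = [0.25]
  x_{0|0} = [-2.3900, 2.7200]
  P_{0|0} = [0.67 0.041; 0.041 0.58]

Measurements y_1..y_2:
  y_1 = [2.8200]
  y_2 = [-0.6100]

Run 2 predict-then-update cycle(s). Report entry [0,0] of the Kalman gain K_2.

step 1: x^-=[-1.7644, 2.7200]  P^-=[1.0195 0.1764; 0.1764 0.7900]  H_jac=[-0.5442 0.8390]  S=[0.9469]  K=[-0.4297; 0.5986]  nu=[-0.4221]  x^+=[-1.5830, 2.4673]  P^+=[0.8447 0.4199; 0.4199 0.4508]
step 2: x^-=[-1.0155, 2.4673]  P^-=[1.3617 0.5256; 0.5256 0.6608]  H_jac=[-0.3806 0.9247]  S=[0.6423]  K=[-0.0502; 0.6398]  nu=[-3.2781]  x^+=[-0.8509, 0.3699]  P^+=[1.3601 0.5462; 0.5462 0.3978]

K[0,0] = -0.0502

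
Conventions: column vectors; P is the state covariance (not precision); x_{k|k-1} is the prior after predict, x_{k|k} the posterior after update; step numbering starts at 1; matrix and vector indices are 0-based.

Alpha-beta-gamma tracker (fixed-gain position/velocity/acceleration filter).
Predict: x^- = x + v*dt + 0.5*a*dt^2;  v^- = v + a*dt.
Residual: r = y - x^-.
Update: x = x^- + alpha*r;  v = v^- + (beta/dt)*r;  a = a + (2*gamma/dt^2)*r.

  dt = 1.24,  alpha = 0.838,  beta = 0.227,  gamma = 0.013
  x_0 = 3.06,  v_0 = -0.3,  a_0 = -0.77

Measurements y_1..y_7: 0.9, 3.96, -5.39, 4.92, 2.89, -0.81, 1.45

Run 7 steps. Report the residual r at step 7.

step 1: x_pred=2.0960  r=-1.1960  x^+=1.0938  v^+=-1.4737  a^+=-0.7902
step 2: x_pred=-1.3412  r=5.3012  x^+=3.1012  v^+=-1.4832  a^+=-0.7006
step 3: x_pred=0.7235  r=-6.1135  x^+=-4.3996  v^+=-3.4710  a^+=-0.8040
step 4: x_pred=-9.3218  r=14.2418  x^+=2.6128  v^+=-1.8608  a^+=-0.5631
step 5: x_pred=-0.1275  r=3.0175  x^+=2.4012  v^+=-2.0067  a^+=-0.5121
step 6: x_pred=-0.4808  r=-0.3292  x^+=-0.7567  v^+=-2.7020  a^+=-0.5177
step 7: x_pred=-4.5051  r=5.9551  x^+=0.4853  v^+=-2.2537  a^+=-0.4170

resid = 5.9551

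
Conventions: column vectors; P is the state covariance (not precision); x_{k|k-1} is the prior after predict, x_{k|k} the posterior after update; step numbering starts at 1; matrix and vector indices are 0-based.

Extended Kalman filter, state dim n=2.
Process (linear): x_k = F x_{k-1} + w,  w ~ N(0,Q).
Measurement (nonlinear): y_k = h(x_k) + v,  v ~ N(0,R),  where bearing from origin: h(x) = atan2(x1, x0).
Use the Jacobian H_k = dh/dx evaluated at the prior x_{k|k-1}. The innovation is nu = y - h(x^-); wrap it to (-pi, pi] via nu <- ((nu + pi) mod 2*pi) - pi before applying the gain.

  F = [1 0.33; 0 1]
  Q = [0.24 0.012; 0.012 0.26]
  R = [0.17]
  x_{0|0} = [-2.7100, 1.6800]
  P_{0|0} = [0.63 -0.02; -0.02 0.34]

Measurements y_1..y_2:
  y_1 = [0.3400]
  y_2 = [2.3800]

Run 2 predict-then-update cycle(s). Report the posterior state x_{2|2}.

x_post = [-0.4446, 3.2447]

step 1: x^-=[-2.1556, 1.6800]  P^-=[0.8938 0.1042; 0.1042 0.6000]  H_jac=[-0.2249 -0.2886]  S=[0.2787]  K=[-0.8292; -0.7054]  nu=[-2.1396]  x^+=[-0.3815, 3.1892]  P^+=[0.7022 -0.0588; -0.0588 0.4613]
step 2: x^-=[0.6710, 3.1892]  P^-=[0.9536 0.1054; 0.1054 0.7213]  H_jac=[-0.3003 0.0632]  S=[0.2549]  K=[-1.0974; 0.0546]  nu=[1.0166]  x^+=[-0.4446, 3.2447]  P^+=[0.6467 0.1207; 0.1207 0.7206]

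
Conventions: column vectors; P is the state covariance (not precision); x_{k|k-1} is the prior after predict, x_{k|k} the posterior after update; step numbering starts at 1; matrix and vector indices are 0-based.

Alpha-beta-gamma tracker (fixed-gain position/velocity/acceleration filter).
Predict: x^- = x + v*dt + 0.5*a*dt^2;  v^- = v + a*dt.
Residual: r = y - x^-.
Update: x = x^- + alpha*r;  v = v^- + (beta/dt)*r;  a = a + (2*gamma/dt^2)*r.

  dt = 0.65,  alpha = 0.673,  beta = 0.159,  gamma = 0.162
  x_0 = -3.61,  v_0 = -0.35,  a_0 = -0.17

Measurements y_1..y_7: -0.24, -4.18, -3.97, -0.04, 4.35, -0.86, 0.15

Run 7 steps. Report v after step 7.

step 1: x_pred=-3.8734  r=3.6334  x^+=-1.4281  v^+=0.4283  a^+=2.6163
step 2: x_pred=-0.5970  r=-3.5830  x^+=-3.0084  v^+=1.2525  a^+=-0.1313
step 3: x_pred=-2.2220  r=-1.7480  x^+=-3.3984  v^+=0.7395  a^+=-1.4718
step 4: x_pred=-3.2286  r=3.1886  x^+=-1.0827  v^+=0.5629  a^+=0.9735
step 5: x_pred=-0.5112  r=4.8612  x^+=2.7604  v^+=2.3847  a^+=4.7013
step 6: x_pred=5.3036  r=-6.1636  x^+=1.1555  v^+=3.9329  a^+=-0.0253
step 7: x_pred=3.7065  r=-3.5565  x^+=1.3130  v^+=3.0464  a^+=-2.7527

v_post = 3.0464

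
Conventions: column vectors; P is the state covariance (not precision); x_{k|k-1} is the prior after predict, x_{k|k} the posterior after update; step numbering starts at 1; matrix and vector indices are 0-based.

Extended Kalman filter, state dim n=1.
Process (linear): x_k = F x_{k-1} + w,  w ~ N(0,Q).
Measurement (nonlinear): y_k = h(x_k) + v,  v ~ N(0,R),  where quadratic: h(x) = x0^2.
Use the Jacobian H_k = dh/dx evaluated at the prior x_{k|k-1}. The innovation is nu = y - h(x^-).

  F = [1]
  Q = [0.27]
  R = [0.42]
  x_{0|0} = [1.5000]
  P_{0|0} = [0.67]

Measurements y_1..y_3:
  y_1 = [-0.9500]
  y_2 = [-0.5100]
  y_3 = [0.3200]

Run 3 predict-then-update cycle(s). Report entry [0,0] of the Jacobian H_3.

step 1: x^-=[1.5000]  P^-=[0.9400]  H_jac=[3.0000]  S=[8.8800]  K=[0.3176]  nu=[-3.2000]  x^+=[0.4838]  P^+=[0.0445]
step 2: x^-=[0.4838]  P^-=[0.3145]  H_jac=[0.9676]  S=[0.7144]  K=[0.4259]  nu=[-0.7440]  x^+=[0.1669]  P^+=[0.1849]
step 3: x^-=[0.1669]  P^-=[0.4549]  H_jac=[0.3338]  S=[0.4707]  K=[0.3226]  nu=[0.2921]  x^+=[0.2611]  P^+=[0.4059]

H_jac[0,0] = 0.3338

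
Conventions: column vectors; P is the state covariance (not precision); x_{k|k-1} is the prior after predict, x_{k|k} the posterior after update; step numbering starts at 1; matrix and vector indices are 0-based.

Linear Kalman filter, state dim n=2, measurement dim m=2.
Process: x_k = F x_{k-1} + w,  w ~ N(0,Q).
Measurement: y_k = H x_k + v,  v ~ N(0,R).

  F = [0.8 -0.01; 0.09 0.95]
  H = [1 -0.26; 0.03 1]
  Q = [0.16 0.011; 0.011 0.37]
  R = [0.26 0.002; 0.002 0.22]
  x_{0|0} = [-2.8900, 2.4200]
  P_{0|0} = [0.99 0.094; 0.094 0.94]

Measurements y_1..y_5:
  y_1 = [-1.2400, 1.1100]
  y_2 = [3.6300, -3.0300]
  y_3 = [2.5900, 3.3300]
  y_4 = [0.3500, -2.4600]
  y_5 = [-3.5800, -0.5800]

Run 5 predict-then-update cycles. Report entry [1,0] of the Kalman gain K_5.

K[1,0] = -0.0701

step 1: x^-=[-2.3362, 2.0389]  P^-=[0.7922 0.1447; 0.1447 1.2424]  S=[1.0609 -0.1537; -0.1537 1.4718]  K=[0.7390 0.1916; -0.0461 0.8423]  nu=[1.6263, -0.8588]  x^+=[-1.2989, 1.2406]  P^+=[0.2023 0.0376; 0.0376 0.1841]
step 2: x^-=[-1.0516, 1.0617]  P^-=[0.2889 0.0523; 0.0523 0.5442]  S=[0.5585 -0.0789; -0.0789 0.7676]  K=[0.5116 0.1321; -0.0601 0.7048]  nu=[4.9576, -4.0601]  x^+=[0.9485, -2.0978]  P^+=[0.1400 0.0259; 0.0259 0.1542]
step 3: x^-=[0.7798, -1.9076]  P^-=[0.2492 0.0393; 0.0393 0.5147]  S=[0.5236 -0.0854; -0.0854 0.7373]  K=[0.4758 0.1185; -0.0678 0.6919]  nu=[1.3143, 5.2142]  x^+=[2.0229, 1.6108]  P^+=[0.1300 0.0231; 0.0231 0.1514]
step 4: x^-=[1.6022, 1.7123]  P^-=[0.2428 0.0365; 0.0365 0.5116]  S=[0.5184 -0.0876; -0.0876 0.7340]  K=[0.4696 0.1156; -0.0697 0.6902]  nu=[-0.8070, -4.2204]  x^+=[0.7353, -1.1443]  P^+=[0.1282 0.0225; 0.0225 0.1510]
step 5: x^-=[0.5997, -1.0209]  P^-=[0.2417 0.0359; 0.0359 0.5112]  S=[0.5176 -0.0880; -0.0880 0.7336]  K=[0.4685 0.1150; -0.0701 0.6899]  nu=[-4.4451, 0.4229]  x^+=[-1.4342, -0.4176]  P^+=[0.1279 0.0224; 0.0224 0.1510]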